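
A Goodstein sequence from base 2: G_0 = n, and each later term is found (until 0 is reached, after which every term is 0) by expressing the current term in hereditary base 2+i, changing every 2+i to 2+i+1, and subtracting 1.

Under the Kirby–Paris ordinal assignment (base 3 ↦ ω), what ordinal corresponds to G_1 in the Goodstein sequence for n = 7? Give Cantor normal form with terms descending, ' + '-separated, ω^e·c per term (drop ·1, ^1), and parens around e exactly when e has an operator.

ω^ω + ω

[0] 7 ≡ 2^2 + 2 + 1 (base 2). Lift 3: 31. −1: 30.
[1] 30 ≡ 3^3 + 3 (base 3). Lift 4: 260. −1: 259.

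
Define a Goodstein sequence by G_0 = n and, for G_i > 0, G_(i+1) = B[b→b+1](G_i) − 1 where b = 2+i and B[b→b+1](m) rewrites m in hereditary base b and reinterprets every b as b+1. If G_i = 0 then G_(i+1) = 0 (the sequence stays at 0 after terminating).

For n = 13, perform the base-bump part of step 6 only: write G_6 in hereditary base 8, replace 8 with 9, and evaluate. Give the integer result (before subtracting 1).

3486786856

base 2: 13 = 2^(2 + 1) + 2^2 + 1; at 3: 3^(3 + 1) + 3^3 + 1 = 109; next = 108
base 3: 108 = 3^(3 + 1) + 3^3; at 4: 4^(4 + 1) + 4^4 = 1280; next = 1279
base 4: 1279 = 4^(4 + 1) + 3·4^3 + 3·4^2 + 3·4 + 3; at 5: 5^(5 + 1) + 3·5^3 + 3·5^2 + 3·5 + 3 = 16093; next = 16092
base 5: 16092 = 5^(5 + 1) + 3·5^3 + 3·5^2 + 3·5 + 2; at 6: 6^(6 + 1) + 3·6^3 + 3·6^2 + 3·6 + 2 = 280712; next = 280711
base 6: 280711 = 6^(6 + 1) + 3·6^3 + 3·6^2 + 3·6 + 1; at 7: 7^(7 + 1) + 3·7^3 + 3·7^2 + 3·7 + 1 = 5765999; next = 5765998
base 7: 5765998 = 7^(7 + 1) + 3·7^3 + 3·7^2 + 3·7; at 8: 8^(8 + 1) + 3·8^3 + 3·8^2 + 3·8 = 134219480; next = 134219479
base 8: 134219479 = 8^(8 + 1) + 3·8^3 + 3·8^2 + 2·8 + 7; at 9: 9^(9 + 1) + 3·9^3 + 3·9^2 + 2·9 + 7 = 3486786856; next = 3486786855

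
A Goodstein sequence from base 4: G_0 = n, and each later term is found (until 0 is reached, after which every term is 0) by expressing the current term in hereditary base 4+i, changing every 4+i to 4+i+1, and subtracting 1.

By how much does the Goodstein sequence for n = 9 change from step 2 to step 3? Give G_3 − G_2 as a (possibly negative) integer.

(0) 9|_4 = 2·4 + 1 ↦ 2·5 + 1|_5 = 11 ⇒ 10
(1) 10|_5 = 2·5 ↦ 2·6|_6 = 12 ⇒ 11
(2) 11|_6 = 6 + 5 ↦ 7 + 5|_7 = 12 ⇒ 11

0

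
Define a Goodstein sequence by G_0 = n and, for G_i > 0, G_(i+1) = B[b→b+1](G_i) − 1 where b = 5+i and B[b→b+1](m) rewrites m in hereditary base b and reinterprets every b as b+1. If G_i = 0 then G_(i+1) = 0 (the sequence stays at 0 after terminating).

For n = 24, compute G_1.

i=0: 24 = 4·5 + 4 (b=5); 5→6: 4·6 + 4 = 28; 28−1 = 27
i=1: 27 = 4·6 + 3 (b=6); 6→7: 4·7 + 3 = 31; 31−1 = 30

27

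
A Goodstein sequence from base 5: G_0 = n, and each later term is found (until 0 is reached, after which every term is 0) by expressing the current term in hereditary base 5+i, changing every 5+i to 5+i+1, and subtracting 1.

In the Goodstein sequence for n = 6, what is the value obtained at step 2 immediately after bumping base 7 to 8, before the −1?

6

(0) 6|_5 = 5 + 1 ↦ 6 + 1|_6 = 7 ⇒ 6
(1) 6|_6 = 6 ↦ 7|_7 = 7 ⇒ 6
(2) 6|_7 = 6 ↦ 6|_8 = 6 ⇒ 5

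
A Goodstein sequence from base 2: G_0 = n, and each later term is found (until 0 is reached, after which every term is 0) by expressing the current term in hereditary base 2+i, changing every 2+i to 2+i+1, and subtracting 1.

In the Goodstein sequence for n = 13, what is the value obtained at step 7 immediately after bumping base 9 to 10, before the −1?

[0] 13 ≡ 2^(2 + 1) + 2^2 + 1 (base 2). Lift 3: 109. −1: 108.
[1] 108 ≡ 3^(3 + 1) + 3^3 (base 3). Lift 4: 1280. −1: 1279.
[2] 1279 ≡ 4^(4 + 1) + 3·4^3 + 3·4^2 + 3·4 + 3 (base 4). Lift 5: 16093. −1: 16092.
[3] 16092 ≡ 5^(5 + 1) + 3·5^3 + 3·5^2 + 3·5 + 2 (base 5). Lift 6: 280712. −1: 280711.
[4] 280711 ≡ 6^(6 + 1) + 3·6^3 + 3·6^2 + 3·6 + 1 (base 6). Lift 7: 5765999. −1: 5765998.
[5] 5765998 ≡ 7^(7 + 1) + 3·7^3 + 3·7^2 + 3·7 (base 7). Lift 8: 134219480. −1: 134219479.
[6] 134219479 ≡ 8^(8 + 1) + 3·8^3 + 3·8^2 + 2·8 + 7 (base 8). Lift 9: 3486786856. −1: 3486786855.
[7] 3486786855 ≡ 9^(9 + 1) + 3·9^3 + 3·9^2 + 2·9 + 6 (base 9). Lift 10: 100000003326. −1: 100000003325.

100000003326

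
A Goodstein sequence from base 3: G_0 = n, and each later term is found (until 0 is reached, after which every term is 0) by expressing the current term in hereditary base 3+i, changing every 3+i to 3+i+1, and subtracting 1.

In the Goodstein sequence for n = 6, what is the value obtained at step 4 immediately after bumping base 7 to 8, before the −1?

G_0=6  [base 3] 2·3  →[3↦4]→  2·4 = 8  −1 ⇒ G_1=7
G_1=7  [base 4] 4 + 3  →[4↦5]→  5 + 3 = 8  −1 ⇒ G_2=7
G_2=7  [base 5] 5 + 2  →[5↦6]→  6 + 2 = 8  −1 ⇒ G_3=7
G_3=7  [base 6] 6 + 1  →[6↦7]→  7 + 1 = 8  −1 ⇒ G_4=7
G_4=7  [base 7] 7  →[7↦8]→  8 = 8  −1 ⇒ G_5=7

8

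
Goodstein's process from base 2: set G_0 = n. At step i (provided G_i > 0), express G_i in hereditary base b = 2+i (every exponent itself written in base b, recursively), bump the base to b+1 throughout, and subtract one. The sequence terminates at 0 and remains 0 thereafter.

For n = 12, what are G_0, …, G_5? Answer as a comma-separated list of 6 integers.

12, 107, 1065, 15685, 280019, 5764910

G_0 = 12. HB_2(12) = 2^(2 + 1) + 2^2. Bump = 108. G_1 = 107.
G_1 = 107. HB_3(107) = 3^(3 + 1) + 2·3^2 + 2·3 + 2. Bump = 1066. G_2 = 1065.
G_2 = 1065. HB_4(1065) = 4^(4 + 1) + 2·4^2 + 2·4 + 1. Bump = 15686. G_3 = 15685.
G_3 = 15685. HB_5(15685) = 5^(5 + 1) + 2·5^2 + 2·5. Bump = 280020. G_4 = 280019.
G_4 = 280019. HB_6(280019) = 6^(6 + 1) + 2·6^2 + 6 + 5. Bump = 5764911. G_5 = 5764910.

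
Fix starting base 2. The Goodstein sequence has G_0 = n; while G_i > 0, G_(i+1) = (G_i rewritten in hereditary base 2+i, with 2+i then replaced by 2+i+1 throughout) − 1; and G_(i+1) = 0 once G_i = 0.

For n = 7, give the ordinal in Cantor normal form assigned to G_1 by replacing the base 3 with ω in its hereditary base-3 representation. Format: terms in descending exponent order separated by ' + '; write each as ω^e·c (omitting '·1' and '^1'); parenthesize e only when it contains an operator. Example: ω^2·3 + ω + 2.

ω^ω + ω

[0] 7 ≡ 2^2 + 2 + 1 (base 2). Lift 3: 31. −1: 30.
[1] 30 ≡ 3^3 + 3 (base 3). Lift 4: 260. −1: 259.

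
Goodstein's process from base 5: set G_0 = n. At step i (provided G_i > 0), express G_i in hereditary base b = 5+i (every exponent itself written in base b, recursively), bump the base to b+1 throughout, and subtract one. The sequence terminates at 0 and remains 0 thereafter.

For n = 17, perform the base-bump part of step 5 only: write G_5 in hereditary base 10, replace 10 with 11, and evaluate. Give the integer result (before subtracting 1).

G_0 = 17. HB_5(17) = 3·5 + 2. Bump = 20. G_1 = 19.
G_1 = 19. HB_6(19) = 3·6 + 1. Bump = 22. G_2 = 21.
G_2 = 21. HB_7(21) = 3·7. Bump = 24. G_3 = 23.
G_3 = 23. HB_8(23) = 2·8 + 7. Bump = 25. G_4 = 24.
G_4 = 24. HB_9(24) = 2·9 + 6. Bump = 26. G_5 = 25.
G_5 = 25. HB_10(25) = 2·10 + 5. Bump = 27. G_6 = 26.

27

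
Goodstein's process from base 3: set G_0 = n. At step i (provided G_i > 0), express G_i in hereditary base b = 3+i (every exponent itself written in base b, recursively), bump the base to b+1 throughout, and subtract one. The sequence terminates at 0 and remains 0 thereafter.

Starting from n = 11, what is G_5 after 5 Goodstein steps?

i=0: 11 = 3^2 + 2 (b=3); 3→4: 4^2 + 2 = 18; 18−1 = 17
i=1: 17 = 4^2 + 1 (b=4); 4→5: 5^2 + 1 = 26; 26−1 = 25
i=2: 25 = 5^2 (b=5); 5→6: 6^2 = 36; 36−1 = 35
i=3: 35 = 5·6 + 5 (b=6); 6→7: 5·7 + 5 = 40; 40−1 = 39
i=4: 39 = 5·7 + 4 (b=7); 7→8: 5·8 + 4 = 44; 44−1 = 43
i=5: 43 = 5·8 + 3 (b=8); 8→9: 5·9 + 3 = 48; 48−1 = 47

43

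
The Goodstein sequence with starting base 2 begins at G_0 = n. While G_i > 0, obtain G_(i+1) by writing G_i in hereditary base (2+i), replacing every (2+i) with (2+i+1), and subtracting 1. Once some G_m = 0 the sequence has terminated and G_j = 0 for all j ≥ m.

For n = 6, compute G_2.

G_0=6  [base 2] 2^2 + 2  →[2↦3]→  3^3 + 3 = 30  −1 ⇒ G_1=29
G_1=29  [base 3] 3^3 + 2  →[3↦4]→  4^4 + 2 = 258  −1 ⇒ G_2=257
G_2=257  [base 4] 4^4 + 1  →[4↦5]→  5^5 + 1 = 3126  −1 ⇒ G_3=3125

257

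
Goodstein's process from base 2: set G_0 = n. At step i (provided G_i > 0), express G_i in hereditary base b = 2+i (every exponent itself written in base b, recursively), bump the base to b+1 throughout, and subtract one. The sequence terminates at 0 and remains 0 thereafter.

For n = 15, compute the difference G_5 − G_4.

6261751

i=0: 15 = 2^(2 + 1) + 2^2 + 2 + 1 (b=2); 2→3: 3^(3 + 1) + 3^3 + 3 + 1 = 112; 112−1 = 111
i=1: 111 = 3^(3 + 1) + 3^3 + 3 (b=3); 3→4: 4^(4 + 1) + 4^4 + 4 = 1284; 1284−1 = 1283
i=2: 1283 = 4^(4 + 1) + 4^4 + 3 (b=4); 4→5: 5^(5 + 1) + 5^5 + 3 = 18753; 18753−1 = 18752
i=3: 18752 = 5^(5 + 1) + 5^5 + 2 (b=5); 5→6: 6^(6 + 1) + 6^6 + 2 = 326594; 326594−1 = 326593
i=4: 326593 = 6^(6 + 1) + 6^6 + 1 (b=6); 6→7: 7^(7 + 1) + 7^7 + 1 = 6588345; 6588345−1 = 6588344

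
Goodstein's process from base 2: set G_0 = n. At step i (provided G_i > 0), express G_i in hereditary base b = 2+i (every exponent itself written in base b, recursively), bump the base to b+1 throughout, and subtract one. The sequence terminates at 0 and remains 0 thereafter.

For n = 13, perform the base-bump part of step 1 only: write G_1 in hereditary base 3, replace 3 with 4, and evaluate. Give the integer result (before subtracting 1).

G_0 = 13. HB_2(13) = 2^(2 + 1) + 2^2 + 1. Bump = 109. G_1 = 108.
G_1 = 108. HB_3(108) = 3^(3 + 1) + 3^3. Bump = 1280. G_2 = 1279.

1280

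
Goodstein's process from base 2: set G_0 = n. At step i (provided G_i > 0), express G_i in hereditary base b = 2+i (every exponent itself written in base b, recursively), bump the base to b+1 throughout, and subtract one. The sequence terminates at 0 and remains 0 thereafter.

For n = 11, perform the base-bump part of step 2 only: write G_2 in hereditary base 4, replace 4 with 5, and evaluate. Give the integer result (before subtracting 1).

15628

base 2: 11 = 2^(2 + 1) + 2 + 1; at 3: 3^(3 + 1) + 3 + 1 = 85; next = 84
base 3: 84 = 3^(3 + 1) + 3; at 4: 4^(4 + 1) + 4 = 1028; next = 1027
base 4: 1027 = 4^(4 + 1) + 3; at 5: 5^(5 + 1) + 3 = 15628; next = 15627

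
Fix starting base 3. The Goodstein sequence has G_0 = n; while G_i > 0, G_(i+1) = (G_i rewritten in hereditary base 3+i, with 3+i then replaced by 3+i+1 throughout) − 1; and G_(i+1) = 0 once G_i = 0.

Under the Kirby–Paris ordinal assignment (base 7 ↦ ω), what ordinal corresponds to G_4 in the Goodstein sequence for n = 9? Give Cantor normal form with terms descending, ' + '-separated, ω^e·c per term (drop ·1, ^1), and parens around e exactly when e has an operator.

ω·3

[0] 9 ≡ 3^2 (base 3). Lift 4: 16. −1: 15.
[1] 15 ≡ 3·4 + 3 (base 4). Lift 5: 18. −1: 17.
[2] 17 ≡ 3·5 + 2 (base 5). Lift 6: 20. −1: 19.
[3] 19 ≡ 3·6 + 1 (base 6). Lift 7: 22. −1: 21.
[4] 21 ≡ 3·7 (base 7). Lift 8: 24. −1: 23.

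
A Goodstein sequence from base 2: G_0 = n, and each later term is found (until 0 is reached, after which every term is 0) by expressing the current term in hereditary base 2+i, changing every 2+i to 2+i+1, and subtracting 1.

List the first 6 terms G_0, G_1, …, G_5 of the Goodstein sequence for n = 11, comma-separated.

step 0: 11 = 2^(2 + 1) + 2 + 1; sub 3 for 2: 3^(3 + 1) + 3 + 1; = 85; G_1 = 85−1 = 84
step 1: 84 = 3^(3 + 1) + 3; sub 4 for 3: 4^(4 + 1) + 4; = 1028; G_2 = 1028−1 = 1027
step 2: 1027 = 4^(4 + 1) + 3; sub 5 for 4: 5^(5 + 1) + 3; = 15628; G_3 = 15628−1 = 15627
step 3: 15627 = 5^(5 + 1) + 2; sub 6 for 5: 6^(6 + 1) + 2; = 279938; G_4 = 279938−1 = 279937
step 4: 279937 = 6^(6 + 1) + 1; sub 7 for 6: 7^(7 + 1) + 1; = 5764802; G_5 = 5764802−1 = 5764801

11, 84, 1027, 15627, 279937, 5764801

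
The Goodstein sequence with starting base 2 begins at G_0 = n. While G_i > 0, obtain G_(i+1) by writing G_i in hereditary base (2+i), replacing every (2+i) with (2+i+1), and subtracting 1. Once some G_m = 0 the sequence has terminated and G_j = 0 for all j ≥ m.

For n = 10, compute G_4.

[0] 10 ≡ 2^(2 + 1) + 2 (base 2). Lift 3: 84. −1: 83.
[1] 83 ≡ 3^(3 + 1) + 2 (base 3). Lift 4: 1026. −1: 1025.
[2] 1025 ≡ 4^(4 + 1) + 1 (base 4). Lift 5: 15626. −1: 15625.
[3] 15625 ≡ 5^(5 + 1) (base 5). Lift 6: 279936. −1: 279935.
[4] 279935 ≡ 5·6^6 + 5·6^5 + 5·6^4 + 5·6^3 + 5·6^2 + 5·6 + 5 (base 6). Lift 7: 4215755. −1: 4215754.

279935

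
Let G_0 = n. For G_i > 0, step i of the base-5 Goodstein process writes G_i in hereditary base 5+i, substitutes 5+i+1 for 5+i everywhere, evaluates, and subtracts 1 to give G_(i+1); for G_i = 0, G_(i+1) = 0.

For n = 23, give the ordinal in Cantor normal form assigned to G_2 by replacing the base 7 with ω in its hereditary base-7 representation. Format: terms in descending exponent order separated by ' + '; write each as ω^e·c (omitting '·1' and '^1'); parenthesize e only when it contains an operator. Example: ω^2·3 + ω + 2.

ω·4 + 1

G_0 = 23. HB_5(23) = 4·5 + 3. Bump = 27. G_1 = 26.
G_1 = 26. HB_6(26) = 4·6 + 2. Bump = 30. G_2 = 29.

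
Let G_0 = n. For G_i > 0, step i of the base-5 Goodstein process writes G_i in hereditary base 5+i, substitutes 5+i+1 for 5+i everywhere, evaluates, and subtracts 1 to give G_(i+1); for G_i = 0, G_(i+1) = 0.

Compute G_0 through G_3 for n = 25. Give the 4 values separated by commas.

25, 35, 39, 43

base 5: 25 = 5^2; at 6: 6^2 = 36; next = 35
base 6: 35 = 5·6 + 5; at 7: 5·7 + 5 = 40; next = 39
base 7: 39 = 5·7 + 4; at 8: 5·8 + 4 = 44; next = 43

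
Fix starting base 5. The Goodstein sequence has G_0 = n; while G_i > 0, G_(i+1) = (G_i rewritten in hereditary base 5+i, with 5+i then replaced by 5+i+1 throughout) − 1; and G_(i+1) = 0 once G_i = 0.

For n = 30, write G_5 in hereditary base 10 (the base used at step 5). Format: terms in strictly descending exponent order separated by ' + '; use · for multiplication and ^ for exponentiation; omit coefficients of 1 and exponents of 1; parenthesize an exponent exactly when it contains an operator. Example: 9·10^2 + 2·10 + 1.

10^2 + 1

[0] 30 ≡ 5^2 + 5 (base 5). Lift 6: 42. −1: 41.
[1] 41 ≡ 6^2 + 5 (base 6). Lift 7: 54. −1: 53.
[2] 53 ≡ 7^2 + 4 (base 7). Lift 8: 68. −1: 67.
[3] 67 ≡ 8^2 + 3 (base 8). Lift 9: 84. −1: 83.
[4] 83 ≡ 9^2 + 2 (base 9). Lift 10: 102. −1: 101.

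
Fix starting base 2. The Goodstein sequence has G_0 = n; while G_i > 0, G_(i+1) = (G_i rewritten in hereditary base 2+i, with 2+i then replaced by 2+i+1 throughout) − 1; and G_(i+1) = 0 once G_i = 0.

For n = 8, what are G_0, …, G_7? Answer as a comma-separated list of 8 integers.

base 2: 8 = 2^(2 + 1); at 3: 3^(3 + 1) = 81; next = 80
base 3: 80 = 2·3^3 + 2·3^2 + 2·3 + 2; at 4: 2·4^4 + 2·4^2 + 2·4 + 2 = 554; next = 553
base 4: 553 = 2·4^4 + 2·4^2 + 2·4 + 1; at 5: 2·5^5 + 2·5^2 + 2·5 + 1 = 6311; next = 6310
base 5: 6310 = 2·5^5 + 2·5^2 + 2·5; at 6: 2·6^6 + 2·6^2 + 2·6 = 93396; next = 93395
base 6: 93395 = 2·6^6 + 2·6^2 + 6 + 5; at 7: 2·7^7 + 2·7^2 + 7 + 5 = 1647196; next = 1647195
base 7: 1647195 = 2·7^7 + 2·7^2 + 7 + 4; at 8: 2·8^8 + 2·8^2 + 8 + 4 = 33554572; next = 33554571
base 8: 33554571 = 2·8^8 + 2·8^2 + 8 + 3; at 9: 2·9^9 + 2·9^2 + 9 + 3 = 774841152; next = 774841151

8, 80, 553, 6310, 93395, 1647195, 33554571, 774841151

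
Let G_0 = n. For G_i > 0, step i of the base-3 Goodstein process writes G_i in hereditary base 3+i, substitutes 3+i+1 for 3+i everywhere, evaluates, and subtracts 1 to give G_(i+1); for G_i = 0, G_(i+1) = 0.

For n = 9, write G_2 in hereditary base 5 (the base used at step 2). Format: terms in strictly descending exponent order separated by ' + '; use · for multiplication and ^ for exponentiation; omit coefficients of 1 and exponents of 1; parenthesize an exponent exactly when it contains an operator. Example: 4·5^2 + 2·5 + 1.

step 0: 9 = 3^2; sub 4 for 3: 4^2; = 16; G_1 = 16−1 = 15
step 1: 15 = 3·4 + 3; sub 5 for 4: 3·5 + 3; = 18; G_2 = 18−1 = 17

3·5 + 2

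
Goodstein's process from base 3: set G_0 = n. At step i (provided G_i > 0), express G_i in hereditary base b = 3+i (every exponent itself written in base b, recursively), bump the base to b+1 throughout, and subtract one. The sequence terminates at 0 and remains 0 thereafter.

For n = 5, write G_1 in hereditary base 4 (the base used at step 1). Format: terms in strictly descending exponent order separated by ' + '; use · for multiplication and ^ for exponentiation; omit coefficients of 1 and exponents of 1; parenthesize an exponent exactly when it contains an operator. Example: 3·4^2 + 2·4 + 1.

4 + 1

5 —HB3→ 3 + 2 —bump→ 4 + 2 = 6 —(−1)→ 5
5 —HB4→ 4 + 1 —bump→ 5 + 1 = 6 —(−1)→ 5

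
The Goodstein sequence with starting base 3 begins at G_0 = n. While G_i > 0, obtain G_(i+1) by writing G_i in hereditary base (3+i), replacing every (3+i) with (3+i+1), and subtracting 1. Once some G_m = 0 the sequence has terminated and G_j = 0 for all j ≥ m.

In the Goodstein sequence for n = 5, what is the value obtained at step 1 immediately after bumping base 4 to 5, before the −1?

(0) 5|_3 = 3 + 2 ↦ 4 + 2|_4 = 6 ⇒ 5
(1) 5|_4 = 4 + 1 ↦ 5 + 1|_5 = 6 ⇒ 5

6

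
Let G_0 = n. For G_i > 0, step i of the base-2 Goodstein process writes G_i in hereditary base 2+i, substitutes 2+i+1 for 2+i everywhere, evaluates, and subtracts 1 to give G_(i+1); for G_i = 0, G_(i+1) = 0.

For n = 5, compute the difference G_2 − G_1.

base 2: 5 = 2^2 + 1; at 3: 3^3 + 1 = 28; next = 27
base 3: 27 = 3^3; at 4: 4^4 = 256; next = 255

228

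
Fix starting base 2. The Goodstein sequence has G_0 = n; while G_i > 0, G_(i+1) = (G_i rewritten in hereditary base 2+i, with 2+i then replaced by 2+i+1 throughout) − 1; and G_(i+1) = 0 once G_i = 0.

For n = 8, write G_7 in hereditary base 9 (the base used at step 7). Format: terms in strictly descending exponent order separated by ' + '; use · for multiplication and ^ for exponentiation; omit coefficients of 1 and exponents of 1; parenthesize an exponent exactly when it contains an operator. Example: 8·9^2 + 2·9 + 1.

2·9^9 + 2·9^2 + 9 + 2

i=0: 8 = 2^(2 + 1) (b=2); 2→3: 3^(3 + 1) = 81; 81−1 = 80
i=1: 80 = 2·3^3 + 2·3^2 + 2·3 + 2 (b=3); 3→4: 2·4^4 + 2·4^2 + 2·4 + 2 = 554; 554−1 = 553
i=2: 553 = 2·4^4 + 2·4^2 + 2·4 + 1 (b=4); 4→5: 2·5^5 + 2·5^2 + 2·5 + 1 = 6311; 6311−1 = 6310
i=3: 6310 = 2·5^5 + 2·5^2 + 2·5 (b=5); 5→6: 2·6^6 + 2·6^2 + 2·6 = 93396; 93396−1 = 93395
i=4: 93395 = 2·6^6 + 2·6^2 + 6 + 5 (b=6); 6→7: 2·7^7 + 2·7^2 + 7 + 5 = 1647196; 1647196−1 = 1647195
i=5: 1647195 = 2·7^7 + 2·7^2 + 7 + 4 (b=7); 7→8: 2·8^8 + 2·8^2 + 8 + 4 = 33554572; 33554572−1 = 33554571
i=6: 33554571 = 2·8^8 + 2·8^2 + 8 + 3 (b=8); 8→9: 2·9^9 + 2·9^2 + 9 + 3 = 774841152; 774841152−1 = 774841151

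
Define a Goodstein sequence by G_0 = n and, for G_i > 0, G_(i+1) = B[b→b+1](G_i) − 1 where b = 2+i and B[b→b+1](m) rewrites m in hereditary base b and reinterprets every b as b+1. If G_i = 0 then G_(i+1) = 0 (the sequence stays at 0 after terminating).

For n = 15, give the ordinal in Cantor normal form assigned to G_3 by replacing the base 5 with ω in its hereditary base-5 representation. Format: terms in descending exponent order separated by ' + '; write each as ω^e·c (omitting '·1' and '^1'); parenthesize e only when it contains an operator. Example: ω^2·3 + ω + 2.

ω^(ω + 1) + ω^ω + 2

i=0: 15 = 2^(2 + 1) + 2^2 + 2 + 1 (b=2); 2→3: 3^(3 + 1) + 3^3 + 3 + 1 = 112; 112−1 = 111
i=1: 111 = 3^(3 + 1) + 3^3 + 3 (b=3); 3→4: 4^(4 + 1) + 4^4 + 4 = 1284; 1284−1 = 1283
i=2: 1283 = 4^(4 + 1) + 4^4 + 3 (b=4); 4→5: 5^(5 + 1) + 5^5 + 3 = 18753; 18753−1 = 18752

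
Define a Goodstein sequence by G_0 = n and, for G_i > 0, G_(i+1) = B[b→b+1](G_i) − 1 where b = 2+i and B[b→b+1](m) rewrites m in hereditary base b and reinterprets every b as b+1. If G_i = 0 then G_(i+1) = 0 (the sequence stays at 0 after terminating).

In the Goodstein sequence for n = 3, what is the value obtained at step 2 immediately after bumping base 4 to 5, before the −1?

i=0: 3 = 2 + 1 (b=2); 2→3: 3 + 1 = 4; 4−1 = 3
i=1: 3 = 3 (b=3); 3→4: 4 = 4; 4−1 = 3
i=2: 3 = 3 (b=4); 4→5: 3 = 3; 3−1 = 2

3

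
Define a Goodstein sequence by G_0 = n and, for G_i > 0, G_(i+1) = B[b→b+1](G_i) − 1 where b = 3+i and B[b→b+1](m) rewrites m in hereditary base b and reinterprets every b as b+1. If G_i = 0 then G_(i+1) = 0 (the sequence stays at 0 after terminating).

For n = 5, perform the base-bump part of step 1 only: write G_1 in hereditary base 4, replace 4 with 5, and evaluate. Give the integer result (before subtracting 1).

5 —HB3→ 3 + 2 —bump→ 4 + 2 = 6 —(−1)→ 5
5 —HB4→ 4 + 1 —bump→ 5 + 1 = 6 —(−1)→ 5

6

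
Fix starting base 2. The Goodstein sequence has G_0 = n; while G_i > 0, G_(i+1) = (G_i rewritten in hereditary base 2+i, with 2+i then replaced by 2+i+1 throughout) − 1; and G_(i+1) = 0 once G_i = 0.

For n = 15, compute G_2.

1283

G_0 = 15. HB_2(15) = 2^(2 + 1) + 2^2 + 2 + 1. Bump = 112. G_1 = 111.
G_1 = 111. HB_3(111) = 3^(3 + 1) + 3^3 + 3. Bump = 1284. G_2 = 1283.
G_2 = 1283. HB_4(1283) = 4^(4 + 1) + 4^4 + 3. Bump = 18753. G_3 = 18752.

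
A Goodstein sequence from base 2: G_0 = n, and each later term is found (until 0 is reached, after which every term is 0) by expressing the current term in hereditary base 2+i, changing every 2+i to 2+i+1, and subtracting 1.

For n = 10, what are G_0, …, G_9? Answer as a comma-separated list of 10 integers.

10, 83, 1025, 15625, 279935, 4215754, 84073323, 1937434592, 50000555551, 1426559238830

base 2: 10 = 2^(2 + 1) + 2; at 3: 3^(3 + 1) + 3 = 84; next = 83
base 3: 83 = 3^(3 + 1) + 2; at 4: 4^(4 + 1) + 2 = 1026; next = 1025
base 4: 1025 = 4^(4 + 1) + 1; at 5: 5^(5 + 1) + 1 = 15626; next = 15625
base 5: 15625 = 5^(5 + 1); at 6: 6^(6 + 1) = 279936; next = 279935
base 6: 279935 = 5·6^6 + 5·6^5 + 5·6^4 + 5·6^3 + 5·6^2 + 5·6 + 5; at 7: 5·7^7 + 5·7^5 + 5·7^4 + 5·7^3 + 5·7^2 + 5·7 + 5 = 4215755; next = 4215754
base 7: 4215754 = 5·7^7 + 5·7^5 + 5·7^4 + 5·7^3 + 5·7^2 + 5·7 + 4; at 8: 5·8^8 + 5·8^5 + 5·8^4 + 5·8^3 + 5·8^2 + 5·8 + 4 = 84073324; next = 84073323
base 8: 84073323 = 5·8^8 + 5·8^5 + 5·8^4 + 5·8^3 + 5·8^2 + 5·8 + 3; at 9: 5·9^9 + 5·9^5 + 5·9^4 + 5·9^3 + 5·9^2 + 5·9 + 3 = 1937434593; next = 1937434592
base 9: 1937434592 = 5·9^9 + 5·9^5 + 5·9^4 + 5·9^3 + 5·9^2 + 5·9 + 2; at 10: 5·10^10 + 5·10^5 + 5·10^4 + 5·10^3 + 5·10^2 + 5·10 + 2 = 50000555552; next = 50000555551
base 10: 50000555551 = 5·10^10 + 5·10^5 + 5·10^4 + 5·10^3 + 5·10^2 + 5·10 + 1; at 11: 5·11^11 + 5·11^5 + 5·11^4 + 5·11^3 + 5·11^2 + 5·11 + 1 = 1426559238831; next = 1426559238830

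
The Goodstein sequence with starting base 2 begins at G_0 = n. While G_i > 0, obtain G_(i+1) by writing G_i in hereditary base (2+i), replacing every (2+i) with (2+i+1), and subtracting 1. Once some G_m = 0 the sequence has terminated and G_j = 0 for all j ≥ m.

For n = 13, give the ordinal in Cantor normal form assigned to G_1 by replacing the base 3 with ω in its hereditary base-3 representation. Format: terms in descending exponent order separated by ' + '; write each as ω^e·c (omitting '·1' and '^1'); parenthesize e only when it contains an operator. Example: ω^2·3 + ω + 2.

ω^(ω + 1) + ω^ω

G_0 = 13. HB_2(13) = 2^(2 + 1) + 2^2 + 1. Bump = 109. G_1 = 108.
G_1 = 108. HB_3(108) = 3^(3 + 1) + 3^3. Bump = 1280. G_2 = 1279.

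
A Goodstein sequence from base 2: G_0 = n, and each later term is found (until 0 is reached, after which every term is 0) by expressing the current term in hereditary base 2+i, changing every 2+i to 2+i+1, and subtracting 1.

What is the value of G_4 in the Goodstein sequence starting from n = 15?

326593

i=0: 15 = 2^(2 + 1) + 2^2 + 2 + 1 (b=2); 2→3: 3^(3 + 1) + 3^3 + 3 + 1 = 112; 112−1 = 111
i=1: 111 = 3^(3 + 1) + 3^3 + 3 (b=3); 3→4: 4^(4 + 1) + 4^4 + 4 = 1284; 1284−1 = 1283
i=2: 1283 = 4^(4 + 1) + 4^4 + 3 (b=4); 4→5: 5^(5 + 1) + 5^5 + 3 = 18753; 18753−1 = 18752
i=3: 18752 = 5^(5 + 1) + 5^5 + 2 (b=5); 5→6: 6^(6 + 1) + 6^6 + 2 = 326594; 326594−1 = 326593
i=4: 326593 = 6^(6 + 1) + 6^6 + 1 (b=6); 6→7: 7^(7 + 1) + 7^7 + 1 = 6588345; 6588345−1 = 6588344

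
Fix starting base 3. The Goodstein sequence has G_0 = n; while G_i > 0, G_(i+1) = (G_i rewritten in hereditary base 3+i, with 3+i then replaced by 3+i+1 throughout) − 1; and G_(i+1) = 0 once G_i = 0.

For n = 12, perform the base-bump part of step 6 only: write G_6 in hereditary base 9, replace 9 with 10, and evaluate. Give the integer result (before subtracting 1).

76

[0] 12 ≡ 3^2 + 3 (base 3). Lift 4: 20. −1: 19.
[1] 19 ≡ 4^2 + 3 (base 4). Lift 5: 28. −1: 27.
[2] 27 ≡ 5^2 + 2 (base 5). Lift 6: 38. −1: 37.
[3] 37 ≡ 6^2 + 1 (base 6). Lift 7: 50. −1: 49.
[4] 49 ≡ 7^2 (base 7). Lift 8: 64. −1: 63.
[5] 63 ≡ 7·8 + 7 (base 8). Lift 9: 70. −1: 69.
[6] 69 ≡ 7·9 + 6 (base 9). Lift 10: 76. −1: 75.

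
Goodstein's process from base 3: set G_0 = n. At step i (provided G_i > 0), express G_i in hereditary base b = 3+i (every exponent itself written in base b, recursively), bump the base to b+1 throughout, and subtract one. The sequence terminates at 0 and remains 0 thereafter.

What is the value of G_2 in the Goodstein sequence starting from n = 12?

27

i=0: 12 = 3^2 + 3 (b=3); 3→4: 4^2 + 4 = 20; 20−1 = 19
i=1: 19 = 4^2 + 3 (b=4); 4→5: 5^2 + 3 = 28; 28−1 = 27
i=2: 27 = 5^2 + 2 (b=5); 5→6: 6^2 + 2 = 38; 38−1 = 37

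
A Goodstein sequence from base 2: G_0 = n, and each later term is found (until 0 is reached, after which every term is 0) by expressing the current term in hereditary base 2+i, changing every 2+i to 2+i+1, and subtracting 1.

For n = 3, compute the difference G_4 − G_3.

-1

G_0=3  [base 2] 2 + 1  →[2↦3]→  3 + 1 = 4  −1 ⇒ G_1=3
G_1=3  [base 3] 3  →[3↦4]→  4 = 4  −1 ⇒ G_2=3
G_2=3  [base 4] 3  →[4↦5]→  3 = 3  −1 ⇒ G_3=2
G_3=2  [base 5] 2  →[5↦6]→  2 = 2  −1 ⇒ G_4=1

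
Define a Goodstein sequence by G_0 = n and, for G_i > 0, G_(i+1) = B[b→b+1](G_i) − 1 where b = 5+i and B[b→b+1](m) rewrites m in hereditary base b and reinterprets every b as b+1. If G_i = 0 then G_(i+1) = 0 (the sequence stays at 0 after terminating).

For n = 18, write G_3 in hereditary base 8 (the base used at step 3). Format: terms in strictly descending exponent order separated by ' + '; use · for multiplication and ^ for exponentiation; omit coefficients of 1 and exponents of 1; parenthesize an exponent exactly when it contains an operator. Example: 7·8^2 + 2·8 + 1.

3·8

(0) 18|_5 = 3·5 + 3 ↦ 3·6 + 3|_6 = 21 ⇒ 20
(1) 20|_6 = 3·6 + 2 ↦ 3·7 + 2|_7 = 23 ⇒ 22
(2) 22|_7 = 3·7 + 1 ↦ 3·8 + 1|_8 = 25 ⇒ 24
(3) 24|_8 = 3·8 ↦ 3·9|_9 = 27 ⇒ 26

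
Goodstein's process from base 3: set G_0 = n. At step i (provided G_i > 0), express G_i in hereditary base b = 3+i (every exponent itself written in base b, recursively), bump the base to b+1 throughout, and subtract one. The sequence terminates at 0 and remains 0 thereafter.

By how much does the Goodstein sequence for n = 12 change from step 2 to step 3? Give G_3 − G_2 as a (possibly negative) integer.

(0) 12|_3 = 3^2 + 3 ↦ 4^2 + 4|_4 = 20 ⇒ 19
(1) 19|_4 = 4^2 + 3 ↦ 5^2 + 3|_5 = 28 ⇒ 27
(2) 27|_5 = 5^2 + 2 ↦ 6^2 + 2|_6 = 38 ⇒ 37

10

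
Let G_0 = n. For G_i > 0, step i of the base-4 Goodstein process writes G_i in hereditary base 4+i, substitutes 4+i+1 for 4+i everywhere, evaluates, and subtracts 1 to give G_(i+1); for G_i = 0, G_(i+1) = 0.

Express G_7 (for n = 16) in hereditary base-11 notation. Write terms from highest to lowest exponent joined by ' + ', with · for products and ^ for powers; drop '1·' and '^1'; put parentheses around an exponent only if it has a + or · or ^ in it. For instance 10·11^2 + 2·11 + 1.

3·11 + 8

G_0=16  [base 4] 4^2  →[4↦5]→  5^2 = 25  −1 ⇒ G_1=24
G_1=24  [base 5] 4·5 + 4  →[5↦6]→  4·6 + 4 = 28  −1 ⇒ G_2=27
G_2=27  [base 6] 4·6 + 3  →[6↦7]→  4·7 + 3 = 31  −1 ⇒ G_3=30
G_3=30  [base 7] 4·7 + 2  →[7↦8]→  4·8 + 2 = 34  −1 ⇒ G_4=33
G_4=33  [base 8] 4·8 + 1  →[8↦9]→  4·9 + 1 = 37  −1 ⇒ G_5=36
G_5=36  [base 9] 4·9  →[9↦10]→  4·10 = 40  −1 ⇒ G_6=39
G_6=39  [base 10] 3·10 + 9  →[10↦11]→  3·11 + 9 = 42  −1 ⇒ G_7=41
G_7=41  [base 11] 3·11 + 8  →[11↦12]→  3·12 + 8 = 44  −1 ⇒ G_8=43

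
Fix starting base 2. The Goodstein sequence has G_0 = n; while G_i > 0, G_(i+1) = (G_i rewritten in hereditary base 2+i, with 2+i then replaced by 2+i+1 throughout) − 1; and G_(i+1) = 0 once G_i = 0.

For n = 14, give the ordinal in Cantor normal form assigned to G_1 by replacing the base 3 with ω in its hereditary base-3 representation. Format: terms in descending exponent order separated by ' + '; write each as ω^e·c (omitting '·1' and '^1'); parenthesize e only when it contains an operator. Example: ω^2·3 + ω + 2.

ω^(ω + 1) + ω^ω + 2

(0) 14|_2 = 2^(2 + 1) + 2^2 + 2 ↦ 3^(3 + 1) + 3^3 + 3|_3 = 111 ⇒ 110
(1) 110|_3 = 3^(3 + 1) + 3^3 + 2 ↦ 4^(4 + 1) + 4^4 + 2|_4 = 1282 ⇒ 1281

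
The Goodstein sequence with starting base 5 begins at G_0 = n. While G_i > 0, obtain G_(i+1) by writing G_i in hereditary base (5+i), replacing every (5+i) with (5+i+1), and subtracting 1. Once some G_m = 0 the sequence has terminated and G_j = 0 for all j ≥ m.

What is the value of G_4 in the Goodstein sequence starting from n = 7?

6

i=0: 7 = 5 + 2 (b=5); 5→6: 6 + 2 = 8; 8−1 = 7
i=1: 7 = 6 + 1 (b=6); 6→7: 7 + 1 = 8; 8−1 = 7
i=2: 7 = 7 (b=7); 7→8: 8 = 8; 8−1 = 7
i=3: 7 = 7 (b=8); 8→9: 7 = 7; 7−1 = 6
i=4: 6 = 6 (b=9); 9→10: 6 = 6; 6−1 = 5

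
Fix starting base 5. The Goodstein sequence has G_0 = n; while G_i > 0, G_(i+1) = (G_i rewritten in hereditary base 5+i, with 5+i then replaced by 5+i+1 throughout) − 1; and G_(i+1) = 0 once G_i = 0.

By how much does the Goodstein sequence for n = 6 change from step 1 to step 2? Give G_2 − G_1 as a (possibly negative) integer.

(0) 6|_5 = 5 + 1 ↦ 6 + 1|_6 = 7 ⇒ 6
(1) 6|_6 = 6 ↦ 7|_7 = 7 ⇒ 6

0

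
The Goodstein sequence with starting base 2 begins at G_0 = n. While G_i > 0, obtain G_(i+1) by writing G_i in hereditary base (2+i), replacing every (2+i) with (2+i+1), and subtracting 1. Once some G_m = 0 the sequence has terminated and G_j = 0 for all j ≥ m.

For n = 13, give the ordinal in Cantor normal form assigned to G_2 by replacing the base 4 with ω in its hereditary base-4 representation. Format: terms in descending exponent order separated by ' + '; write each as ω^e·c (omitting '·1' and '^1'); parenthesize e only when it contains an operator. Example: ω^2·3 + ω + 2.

ω^(ω + 1) + ω^3·3 + ω^2·3 + ω·3 + 3

[0] 13 ≡ 2^(2 + 1) + 2^2 + 1 (base 2). Lift 3: 109. −1: 108.
[1] 108 ≡ 3^(3 + 1) + 3^3 (base 3). Lift 4: 1280. −1: 1279.
[2] 1279 ≡ 4^(4 + 1) + 3·4^3 + 3·4^2 + 3·4 + 3 (base 4). Lift 5: 16093. −1: 16092.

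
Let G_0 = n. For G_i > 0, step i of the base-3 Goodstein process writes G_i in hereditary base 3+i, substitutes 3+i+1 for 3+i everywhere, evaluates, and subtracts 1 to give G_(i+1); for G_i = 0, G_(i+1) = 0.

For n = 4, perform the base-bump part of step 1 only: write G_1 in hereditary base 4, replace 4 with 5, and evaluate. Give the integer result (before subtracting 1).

5

[0] 4 ≡ 3 + 1 (base 3). Lift 4: 5. −1: 4.
[1] 4 ≡ 4 (base 4). Lift 5: 5. −1: 4.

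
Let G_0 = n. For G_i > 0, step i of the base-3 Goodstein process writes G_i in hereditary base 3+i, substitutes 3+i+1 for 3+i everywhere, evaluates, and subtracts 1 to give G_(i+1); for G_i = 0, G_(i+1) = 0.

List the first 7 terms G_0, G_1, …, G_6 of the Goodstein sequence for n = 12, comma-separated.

12, 19, 27, 37, 49, 63, 69

step 0: 12 = 3^2 + 3; sub 4 for 3: 4^2 + 4; = 20; G_1 = 20−1 = 19
step 1: 19 = 4^2 + 3; sub 5 for 4: 5^2 + 3; = 28; G_2 = 28−1 = 27
step 2: 27 = 5^2 + 2; sub 6 for 5: 6^2 + 2; = 38; G_3 = 38−1 = 37
step 3: 37 = 6^2 + 1; sub 7 for 6: 7^2 + 1; = 50; G_4 = 50−1 = 49
step 4: 49 = 7^2; sub 8 for 7: 8^2; = 64; G_5 = 64−1 = 63
step 5: 63 = 7·8 + 7; sub 9 for 8: 7·9 + 7; = 70; G_6 = 70−1 = 69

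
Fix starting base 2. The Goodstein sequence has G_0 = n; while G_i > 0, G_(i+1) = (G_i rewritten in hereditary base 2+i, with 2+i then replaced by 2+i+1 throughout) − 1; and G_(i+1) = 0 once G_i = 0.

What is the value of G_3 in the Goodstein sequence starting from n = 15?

18752

G_0 = 15. HB_2(15) = 2^(2 + 1) + 2^2 + 2 + 1. Bump = 112. G_1 = 111.
G_1 = 111. HB_3(111) = 3^(3 + 1) + 3^3 + 3. Bump = 1284. G_2 = 1283.
G_2 = 1283. HB_4(1283) = 4^(4 + 1) + 4^4 + 3. Bump = 18753. G_3 = 18752.
G_3 = 18752. HB_5(18752) = 5^(5 + 1) + 5^5 + 2. Bump = 326594. G_4 = 326593.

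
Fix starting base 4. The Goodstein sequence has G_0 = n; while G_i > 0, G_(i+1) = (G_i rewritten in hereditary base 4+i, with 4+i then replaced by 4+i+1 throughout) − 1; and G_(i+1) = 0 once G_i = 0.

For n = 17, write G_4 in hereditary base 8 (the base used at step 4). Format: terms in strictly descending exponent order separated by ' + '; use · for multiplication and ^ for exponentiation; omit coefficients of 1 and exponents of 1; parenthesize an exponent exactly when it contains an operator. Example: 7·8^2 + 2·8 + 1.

base 4: 17 = 4^2 + 1; at 5: 5^2 + 1 = 26; next = 25
base 5: 25 = 5^2; at 6: 6^2 = 36; next = 35
base 6: 35 = 5·6 + 5; at 7: 5·7 + 5 = 40; next = 39
base 7: 39 = 5·7 + 4; at 8: 5·8 + 4 = 44; next = 43
base 8: 43 = 5·8 + 3; at 9: 5·9 + 3 = 48; next = 47

5·8 + 3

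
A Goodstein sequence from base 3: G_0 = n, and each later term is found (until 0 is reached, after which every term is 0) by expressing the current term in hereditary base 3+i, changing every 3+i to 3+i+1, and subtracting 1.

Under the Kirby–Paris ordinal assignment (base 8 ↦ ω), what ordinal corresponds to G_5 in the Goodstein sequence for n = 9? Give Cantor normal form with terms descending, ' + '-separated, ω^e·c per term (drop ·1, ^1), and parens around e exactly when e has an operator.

ω·2 + 7

G_0 = 9. HB_3(9) = 3^2. Bump = 16. G_1 = 15.
G_1 = 15. HB_4(15) = 3·4 + 3. Bump = 18. G_2 = 17.
G_2 = 17. HB_5(17) = 3·5 + 2. Bump = 20. G_3 = 19.
G_3 = 19. HB_6(19) = 3·6 + 1. Bump = 22. G_4 = 21.
G_4 = 21. HB_7(21) = 3·7. Bump = 24. G_5 = 23.
G_5 = 23. HB_8(23) = 2·8 + 7. Bump = 25. G_6 = 24.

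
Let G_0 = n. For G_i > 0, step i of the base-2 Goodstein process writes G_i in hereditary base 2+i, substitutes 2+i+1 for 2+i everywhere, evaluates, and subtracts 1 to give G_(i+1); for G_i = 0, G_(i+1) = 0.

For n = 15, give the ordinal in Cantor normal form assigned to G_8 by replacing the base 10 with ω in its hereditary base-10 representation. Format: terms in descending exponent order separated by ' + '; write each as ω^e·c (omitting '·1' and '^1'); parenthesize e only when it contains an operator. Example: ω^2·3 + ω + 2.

ω^(ω + 1) + ω^7·7 + ω^6·7 + ω^5·7 + ω^4·7 + ω^3·7 + ω^2·7 + ω·7 + 5

15 —HB2→ 2^(2 + 1) + 2^2 + 2 + 1 —bump→ 3^(3 + 1) + 3^3 + 3 + 1 = 112 —(−1)→ 111
111 —HB3→ 3^(3 + 1) + 3^3 + 3 —bump→ 4^(4 + 1) + 4^4 + 4 = 1284 —(−1)→ 1283
1283 —HB4→ 4^(4 + 1) + 4^4 + 3 —bump→ 5^(5 + 1) + 5^5 + 3 = 18753 —(−1)→ 18752
18752 —HB5→ 5^(5 + 1) + 5^5 + 2 —bump→ 6^(6 + 1) + 6^6 + 2 = 326594 —(−1)→ 326593
326593 —HB6→ 6^(6 + 1) + 6^6 + 1 —bump→ 7^(7 + 1) + 7^7 + 1 = 6588345 —(−1)→ 6588344
6588344 —HB7→ 7^(7 + 1) + 7^7 —bump→ 8^(8 + 1) + 8^8 = 150994944 —(−1)→ 150994943
150994943 —HB8→ 8^(8 + 1) + 7·8^7 + 7·8^6 + 7·8^5 + 7·8^4 + 7·8^3 + 7·8^2 + 7·8 + 7 —bump→ 9^(9 + 1) + 7·9^7 + 7·9^6 + 7·9^5 + 7·9^4 + 7·9^3 + 7·9^2 + 7·9 + 7 = 3524450281 —(−1)→ 3524450280
3524450280 —HB9→ 9^(9 + 1) + 7·9^7 + 7·9^6 + 7·9^5 + 7·9^4 + 7·9^3 + 7·9^2 + 7·9 + 6 —bump→ 10^(10 + 1) + 7·10^7 + 7·10^6 + 7·10^5 + 7·10^4 + 7·10^3 + 7·10^2 + 7·10 + 6 = 100077777776 —(−1)→ 100077777775
100077777775 —HB10→ 10^(10 + 1) + 7·10^7 + 7·10^6 + 7·10^5 + 7·10^4 + 7·10^3 + 7·10^2 + 7·10 + 5 —bump→ 11^(11 + 1) + 7·11^7 + 7·11^6 + 7·11^5 + 7·11^4 + 7·11^3 + 7·11^2 + 7·11 + 5 = 3138578427935 —(−1)→ 3138578427934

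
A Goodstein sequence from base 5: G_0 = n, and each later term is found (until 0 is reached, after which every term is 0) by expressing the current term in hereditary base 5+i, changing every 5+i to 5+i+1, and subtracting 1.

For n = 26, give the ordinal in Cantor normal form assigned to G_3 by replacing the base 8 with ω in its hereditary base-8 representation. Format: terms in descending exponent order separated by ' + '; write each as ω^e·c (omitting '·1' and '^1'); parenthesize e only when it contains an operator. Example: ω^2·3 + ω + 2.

G_0 = 26. HB_5(26) = 5^2 + 1. Bump = 37. G_1 = 36.
G_1 = 36. HB_6(36) = 6^2. Bump = 49. G_2 = 48.
G_2 = 48. HB_7(48) = 6·7 + 6. Bump = 54. G_3 = 53.
G_3 = 53. HB_8(53) = 6·8 + 5. Bump = 59. G_4 = 58.

ω·6 + 5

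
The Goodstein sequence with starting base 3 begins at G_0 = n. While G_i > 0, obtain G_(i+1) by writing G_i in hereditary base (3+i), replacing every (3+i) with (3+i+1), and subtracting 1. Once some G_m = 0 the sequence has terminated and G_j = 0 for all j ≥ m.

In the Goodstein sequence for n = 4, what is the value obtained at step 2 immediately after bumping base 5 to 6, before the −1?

[0] 4 ≡ 3 + 1 (base 3). Lift 4: 5. −1: 4.
[1] 4 ≡ 4 (base 4). Lift 5: 5. −1: 4.
[2] 4 ≡ 4 (base 5). Lift 6: 4. −1: 3.

4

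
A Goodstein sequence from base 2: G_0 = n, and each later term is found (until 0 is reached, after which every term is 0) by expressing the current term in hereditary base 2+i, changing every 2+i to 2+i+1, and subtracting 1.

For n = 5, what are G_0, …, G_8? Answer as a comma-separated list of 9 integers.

5, 27, 255, 467, 775, 1197, 1751, 2454, 3325

(0) 5|_2 = 2^2 + 1 ↦ 3^3 + 1|_3 = 28 ⇒ 27
(1) 27|_3 = 3^3 ↦ 4^4|_4 = 256 ⇒ 255
(2) 255|_4 = 3·4^3 + 3·4^2 + 3·4 + 3 ↦ 3·5^3 + 3·5^2 + 3·5 + 3|_5 = 468 ⇒ 467
(3) 467|_5 = 3·5^3 + 3·5^2 + 3·5 + 2 ↦ 3·6^3 + 3·6^2 + 3·6 + 2|_6 = 776 ⇒ 775
(4) 775|_6 = 3·6^3 + 3·6^2 + 3·6 + 1 ↦ 3·7^3 + 3·7^2 + 3·7 + 1|_7 = 1198 ⇒ 1197
(5) 1197|_7 = 3·7^3 + 3·7^2 + 3·7 ↦ 3·8^3 + 3·8^2 + 3·8|_8 = 1752 ⇒ 1751
(6) 1751|_8 = 3·8^3 + 3·8^2 + 2·8 + 7 ↦ 3·9^3 + 3·9^2 + 2·9 + 7|_9 = 2455 ⇒ 2454
(7) 2454|_9 = 3·9^3 + 3·9^2 + 2·9 + 6 ↦ 3·10^3 + 3·10^2 + 2·10 + 6|_10 = 3326 ⇒ 3325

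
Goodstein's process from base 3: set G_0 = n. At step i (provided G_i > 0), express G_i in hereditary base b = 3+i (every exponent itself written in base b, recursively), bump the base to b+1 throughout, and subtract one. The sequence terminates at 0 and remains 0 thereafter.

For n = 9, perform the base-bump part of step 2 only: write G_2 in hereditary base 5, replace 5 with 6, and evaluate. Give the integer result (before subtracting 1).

base 3: 9 = 3^2; at 4: 4^2 = 16; next = 15
base 4: 15 = 3·4 + 3; at 5: 3·5 + 3 = 18; next = 17
base 5: 17 = 3·5 + 2; at 6: 3·6 + 2 = 20; next = 19

20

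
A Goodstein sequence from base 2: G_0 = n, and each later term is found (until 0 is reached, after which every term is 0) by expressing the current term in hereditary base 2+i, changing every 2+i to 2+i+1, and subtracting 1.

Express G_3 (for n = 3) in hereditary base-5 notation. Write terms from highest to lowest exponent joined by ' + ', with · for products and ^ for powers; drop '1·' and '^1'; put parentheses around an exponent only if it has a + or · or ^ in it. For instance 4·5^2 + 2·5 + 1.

2

step 0: 3 = 2 + 1; sub 3 for 2: 3 + 1; = 4; G_1 = 4−1 = 3
step 1: 3 = 3; sub 4 for 3: 4; = 4; G_2 = 4−1 = 3
step 2: 3 = 3; sub 5 for 4: 3; = 3; G_3 = 3−1 = 2
step 3: 2 = 2; sub 6 for 5: 2; = 2; G_4 = 2−1 = 1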